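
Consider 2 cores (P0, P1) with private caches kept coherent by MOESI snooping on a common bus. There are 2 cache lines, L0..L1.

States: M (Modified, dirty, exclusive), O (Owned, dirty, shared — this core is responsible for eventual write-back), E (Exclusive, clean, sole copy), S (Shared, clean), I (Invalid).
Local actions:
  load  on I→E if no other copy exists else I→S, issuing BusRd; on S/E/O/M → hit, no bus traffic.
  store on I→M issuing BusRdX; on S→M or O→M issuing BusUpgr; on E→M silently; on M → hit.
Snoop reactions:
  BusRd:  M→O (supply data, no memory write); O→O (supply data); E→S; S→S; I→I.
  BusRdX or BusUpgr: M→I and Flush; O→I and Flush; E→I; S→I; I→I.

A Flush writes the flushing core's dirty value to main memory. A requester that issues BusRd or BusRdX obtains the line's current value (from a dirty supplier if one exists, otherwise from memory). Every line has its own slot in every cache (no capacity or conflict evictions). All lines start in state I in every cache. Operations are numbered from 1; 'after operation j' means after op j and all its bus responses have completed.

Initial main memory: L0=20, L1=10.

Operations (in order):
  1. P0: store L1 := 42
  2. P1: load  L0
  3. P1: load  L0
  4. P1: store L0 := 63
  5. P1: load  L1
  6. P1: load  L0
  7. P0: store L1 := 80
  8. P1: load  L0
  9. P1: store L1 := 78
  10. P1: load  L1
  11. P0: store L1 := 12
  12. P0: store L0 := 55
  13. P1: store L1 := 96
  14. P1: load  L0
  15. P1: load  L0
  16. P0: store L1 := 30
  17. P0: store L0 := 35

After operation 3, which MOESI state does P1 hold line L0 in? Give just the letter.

state = E

  op1 P0: store L1 := 42 → M/I on L1; bus BusRdX; mem=10
  op2 P1: load  L0 → I/E on L0; bus BusRd; mem=20
  op3 P1: load  L0 → I/E on L0; bus (none); mem=20
  op4 P1: store L0 := 63 → I/M on L0; bus (none); mem=20
  op5 P1: load  L1 → O/S on L1; bus BusRd; mem=10
  op6 P1: load  L0 → I/M on L0; bus (none); mem=20
  op7 P0: store L1 := 80 → M/I on L1; bus BusUpgr; mem=10
  op8 P1: load  L0 → I/M on L0; bus (none); mem=20
  op9 P1: store L1 := 78 → I/M on L1; bus BusRdX Flush; mem=80
  op10 P1: load  L1 → I/M on L1; bus (none); mem=80
  op11 P0: store L1 := 12 → M/I on L1; bus BusRdX Flush; mem=78
  op12 P0: store L0 := 55 → M/I on L0; bus BusRdX Flush; mem=63
  op13 P1: store L1 := 96 → I/M on L1; bus BusRdX Flush; mem=12
  op14 P1: load  L0 → O/S on L0; bus BusRd; mem=63
  op15 P1: load  L0 → O/S on L0; bus (none); mem=63
  op16 P0: store L1 := 30 → M/I on L1; bus BusRdX Flush; mem=96
  op17 P0: store L0 := 35 → M/I on L0; bus BusUpgr; mem=63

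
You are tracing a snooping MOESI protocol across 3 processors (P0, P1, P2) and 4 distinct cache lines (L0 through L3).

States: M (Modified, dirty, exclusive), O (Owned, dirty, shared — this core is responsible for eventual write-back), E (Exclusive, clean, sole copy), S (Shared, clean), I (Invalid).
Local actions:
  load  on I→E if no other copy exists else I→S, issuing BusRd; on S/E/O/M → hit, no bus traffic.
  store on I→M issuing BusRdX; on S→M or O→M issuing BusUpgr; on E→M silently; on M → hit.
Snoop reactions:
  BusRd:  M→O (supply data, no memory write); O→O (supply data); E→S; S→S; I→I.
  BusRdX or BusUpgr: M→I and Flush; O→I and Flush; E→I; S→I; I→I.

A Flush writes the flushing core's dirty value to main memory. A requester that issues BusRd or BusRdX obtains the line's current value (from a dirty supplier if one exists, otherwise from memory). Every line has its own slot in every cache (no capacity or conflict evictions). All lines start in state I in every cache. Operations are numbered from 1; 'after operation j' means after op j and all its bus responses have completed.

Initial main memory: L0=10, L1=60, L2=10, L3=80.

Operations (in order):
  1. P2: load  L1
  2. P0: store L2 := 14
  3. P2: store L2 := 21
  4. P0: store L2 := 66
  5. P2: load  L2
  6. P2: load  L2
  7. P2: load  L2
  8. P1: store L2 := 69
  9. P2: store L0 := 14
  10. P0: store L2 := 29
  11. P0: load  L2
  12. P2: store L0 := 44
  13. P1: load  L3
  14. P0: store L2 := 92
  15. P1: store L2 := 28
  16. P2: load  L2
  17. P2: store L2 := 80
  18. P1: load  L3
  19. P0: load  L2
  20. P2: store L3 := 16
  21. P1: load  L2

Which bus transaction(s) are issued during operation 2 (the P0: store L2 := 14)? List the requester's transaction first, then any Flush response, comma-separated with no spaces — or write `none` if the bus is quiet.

step 1: P2: load  L1  ⟶  IIE  (L1)  txn=BusRd  M[L1]=60
step 2: P0: store L2 := 14  ⟶  MII  (L2)  txn=BusRdX  M[L2]=10
step 3: P2: store L2 := 21  ⟶  IIM  (L2)  txn=BusRdX+Flush  M[L2]=14
step 4: P0: store L2 := 66  ⟶  MII  (L2)  txn=BusRdX+Flush  M[L2]=21
step 5: P2: load  L2  ⟶  OIS  (L2)  txn=BusRd  M[L2]=21
step 6: P2: load  L2  ⟶  OIS  (L2)  txn=∅  M[L2]=21
step 7: P2: load  L2  ⟶  OIS  (L2)  txn=∅  M[L2]=21
step 8: P1: store L2 := 69  ⟶  IMI  (L2)  txn=BusRdX+Flush  M[L2]=66
step 9: P2: store L0 := 14  ⟶  IIM  (L0)  txn=BusRdX  M[L0]=10
step 10: P0: store L2 := 29  ⟶  MII  (L2)  txn=BusRdX+Flush  M[L2]=69
step 11: P0: load  L2  ⟶  MII  (L2)  txn=∅  M[L2]=69
step 12: P2: store L0 := 44  ⟶  IIM  (L0)  txn=∅  M[L0]=10
step 13: P1: load  L3  ⟶  IEI  (L3)  txn=BusRd  M[L3]=80
step 14: P0: store L2 := 92  ⟶  MII  (L2)  txn=∅  M[L2]=69
step 15: P1: store L2 := 28  ⟶  IMI  (L2)  txn=BusRdX+Flush  M[L2]=92
step 16: P2: load  L2  ⟶  IOS  (L2)  txn=BusRd  M[L2]=92
step 17: P2: store L2 := 80  ⟶  IIM  (L2)  txn=BusUpgr+Flush  M[L2]=28
step 18: P1: load  L3  ⟶  IEI  (L3)  txn=∅  M[L3]=80
step 19: P0: load  L2  ⟶  SIO  (L2)  txn=BusRd  M[L2]=28
step 20: P2: store L3 := 16  ⟶  IIM  (L3)  txn=BusRdX  M[L3]=80
step 21: P1: load  L2  ⟶  SSO  (L2)  txn=BusRd  M[L2]=28

bus = BusRdX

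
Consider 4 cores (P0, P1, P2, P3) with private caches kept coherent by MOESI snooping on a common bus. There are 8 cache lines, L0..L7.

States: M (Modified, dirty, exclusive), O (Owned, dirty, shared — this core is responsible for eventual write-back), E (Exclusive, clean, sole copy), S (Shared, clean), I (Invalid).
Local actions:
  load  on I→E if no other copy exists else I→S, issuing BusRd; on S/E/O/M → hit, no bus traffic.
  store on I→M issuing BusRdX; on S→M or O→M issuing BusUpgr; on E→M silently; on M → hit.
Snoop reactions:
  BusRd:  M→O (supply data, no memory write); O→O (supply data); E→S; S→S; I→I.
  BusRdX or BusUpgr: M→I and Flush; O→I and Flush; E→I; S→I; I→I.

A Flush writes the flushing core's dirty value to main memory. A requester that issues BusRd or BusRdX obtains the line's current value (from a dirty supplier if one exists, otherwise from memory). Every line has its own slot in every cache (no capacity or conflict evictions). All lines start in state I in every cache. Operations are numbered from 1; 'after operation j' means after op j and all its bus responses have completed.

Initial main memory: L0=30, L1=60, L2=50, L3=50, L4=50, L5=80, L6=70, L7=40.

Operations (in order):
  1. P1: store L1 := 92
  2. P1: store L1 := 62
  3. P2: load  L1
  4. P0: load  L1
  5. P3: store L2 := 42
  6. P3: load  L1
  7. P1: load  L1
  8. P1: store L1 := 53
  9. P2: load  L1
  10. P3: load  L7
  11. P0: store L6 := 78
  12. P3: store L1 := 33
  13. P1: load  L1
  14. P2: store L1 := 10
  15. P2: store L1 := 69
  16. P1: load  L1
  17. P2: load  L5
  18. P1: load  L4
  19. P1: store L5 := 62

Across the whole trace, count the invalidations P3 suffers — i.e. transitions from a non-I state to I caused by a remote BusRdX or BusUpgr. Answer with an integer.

1. P1: store L1 := 92  bus=[BusRdX]  L1: P0=I P1=M P2=I P3=I  mem[L1]=60
2. P1: store L1 := 62  bus=[-]  L1: P0=I P1=M P2=I P3=I  mem[L1]=60
3. P2: load  L1  bus=[BusRd]  L1: P0=I P1=O P2=S P3=I  mem[L1]=60
4. P0: load  L1  bus=[BusRd]  L1: P0=S P1=O P2=S P3=I  mem[L1]=60
5. P3: store L2 := 42  bus=[BusRdX]  L2: P0=I P1=I P2=I P3=M  mem[L2]=50
6. P3: load  L1  bus=[BusRd]  L1: P0=S P1=O P2=S P3=S  mem[L1]=60
7. P1: load  L1  bus=[-]  L1: P0=S P1=O P2=S P3=S  mem[L1]=60
8. P1: store L1 := 53  bus=[BusUpgr]  L1: P0=I P1=M P2=I P3=I  mem[L1]=60
9. P2: load  L1  bus=[BusRd]  L1: P0=I P1=O P2=S P3=I  mem[L1]=60
10. P3: load  L7  bus=[BusRd]  L7: P0=I P1=I P2=I P3=E  mem[L7]=40
11. P0: store L6 := 78  bus=[BusRdX]  L6: P0=M P1=I P2=I P3=I  mem[L6]=70
12. P3: store L1 := 33  bus=[BusRdX,Flush]  L1: P0=I P1=I P2=I P3=M  mem[L1]=53
13. P1: load  L1  bus=[BusRd]  L1: P0=I P1=S P2=I P3=O  mem[L1]=53
14. P2: store L1 := 10  bus=[BusRdX,Flush]  L1: P0=I P1=I P2=M P3=I  mem[L1]=33
15. P2: store L1 := 69  bus=[-]  L1: P0=I P1=I P2=M P3=I  mem[L1]=33
16. P1: load  L1  bus=[BusRd]  L1: P0=I P1=S P2=O P3=I  mem[L1]=33
17. P2: load  L5  bus=[BusRd]  L5: P0=I P1=I P2=E P3=I  mem[L5]=80
18. P1: load  L4  bus=[BusRd]  L4: P0=I P1=E P2=I P3=I  mem[L4]=50
19. P1: store L5 := 62  bus=[BusRdX]  L5: P0=I P1=M P2=I P3=I  mem[L5]=80

invalidations = 2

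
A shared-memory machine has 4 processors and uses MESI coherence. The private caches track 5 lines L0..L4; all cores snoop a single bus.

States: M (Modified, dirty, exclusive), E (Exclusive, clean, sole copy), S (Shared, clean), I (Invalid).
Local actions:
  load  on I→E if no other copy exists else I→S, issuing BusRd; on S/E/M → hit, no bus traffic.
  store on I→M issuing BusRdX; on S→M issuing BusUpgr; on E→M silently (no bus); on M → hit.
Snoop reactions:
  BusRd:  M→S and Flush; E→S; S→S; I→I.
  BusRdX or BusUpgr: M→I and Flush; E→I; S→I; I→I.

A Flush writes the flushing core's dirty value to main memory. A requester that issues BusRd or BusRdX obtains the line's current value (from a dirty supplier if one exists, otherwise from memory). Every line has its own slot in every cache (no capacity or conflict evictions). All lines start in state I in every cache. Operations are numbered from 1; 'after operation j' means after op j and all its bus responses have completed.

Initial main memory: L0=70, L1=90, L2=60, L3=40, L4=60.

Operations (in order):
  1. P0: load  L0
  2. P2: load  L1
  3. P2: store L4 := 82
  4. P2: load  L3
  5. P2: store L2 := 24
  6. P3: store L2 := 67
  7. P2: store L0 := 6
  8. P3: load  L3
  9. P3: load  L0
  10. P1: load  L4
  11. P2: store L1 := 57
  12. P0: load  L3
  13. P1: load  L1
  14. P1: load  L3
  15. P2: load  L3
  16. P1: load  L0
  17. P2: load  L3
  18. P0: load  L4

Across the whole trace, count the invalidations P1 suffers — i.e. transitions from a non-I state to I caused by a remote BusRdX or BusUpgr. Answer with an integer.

  op1 P0: load  L0 → E/I/I/I on L0; bus BusRd; mem=70
  op2 P2: load  L1 → I/I/E/I on L1; bus BusRd; mem=90
  op3 P2: store L4 := 82 → I/I/M/I on L4; bus BusRdX; mem=60
  op4 P2: load  L3 → I/I/E/I on L3; bus BusRd; mem=40
  op5 P2: store L2 := 24 → I/I/M/I on L2; bus BusRdX; mem=60
  op6 P3: store L2 := 67 → I/I/I/M on L2; bus BusRdX Flush; mem=24
  op7 P2: store L0 := 6 → I/I/M/I on L0; bus BusRdX; mem=70
  op8 P3: load  L3 → I/I/S/S on L3; bus BusRd; mem=40
  op9 P3: load  L0 → I/I/S/S on L0; bus BusRd Flush; mem=6
  op10 P1: load  L4 → I/S/S/I on L4; bus BusRd Flush; mem=82
  op11 P2: store L1 := 57 → I/I/M/I on L1; bus (none); mem=90
  op12 P0: load  L3 → S/I/S/S on L3; bus BusRd; mem=40
  op13 P1: load  L1 → I/S/S/I on L1; bus BusRd Flush; mem=57
  op14 P1: load  L3 → S/S/S/S on L3; bus BusRd; mem=40
  op15 P2: load  L3 → S/S/S/S on L3; bus (none); mem=40
  op16 P1: load  L0 → I/S/S/S on L0; bus BusRd; mem=6
  op17 P2: load  L3 → S/S/S/S on L3; bus (none); mem=40
  op18 P0: load  L4 → S/S/S/I on L4; bus BusRd; mem=82

invalidations = 0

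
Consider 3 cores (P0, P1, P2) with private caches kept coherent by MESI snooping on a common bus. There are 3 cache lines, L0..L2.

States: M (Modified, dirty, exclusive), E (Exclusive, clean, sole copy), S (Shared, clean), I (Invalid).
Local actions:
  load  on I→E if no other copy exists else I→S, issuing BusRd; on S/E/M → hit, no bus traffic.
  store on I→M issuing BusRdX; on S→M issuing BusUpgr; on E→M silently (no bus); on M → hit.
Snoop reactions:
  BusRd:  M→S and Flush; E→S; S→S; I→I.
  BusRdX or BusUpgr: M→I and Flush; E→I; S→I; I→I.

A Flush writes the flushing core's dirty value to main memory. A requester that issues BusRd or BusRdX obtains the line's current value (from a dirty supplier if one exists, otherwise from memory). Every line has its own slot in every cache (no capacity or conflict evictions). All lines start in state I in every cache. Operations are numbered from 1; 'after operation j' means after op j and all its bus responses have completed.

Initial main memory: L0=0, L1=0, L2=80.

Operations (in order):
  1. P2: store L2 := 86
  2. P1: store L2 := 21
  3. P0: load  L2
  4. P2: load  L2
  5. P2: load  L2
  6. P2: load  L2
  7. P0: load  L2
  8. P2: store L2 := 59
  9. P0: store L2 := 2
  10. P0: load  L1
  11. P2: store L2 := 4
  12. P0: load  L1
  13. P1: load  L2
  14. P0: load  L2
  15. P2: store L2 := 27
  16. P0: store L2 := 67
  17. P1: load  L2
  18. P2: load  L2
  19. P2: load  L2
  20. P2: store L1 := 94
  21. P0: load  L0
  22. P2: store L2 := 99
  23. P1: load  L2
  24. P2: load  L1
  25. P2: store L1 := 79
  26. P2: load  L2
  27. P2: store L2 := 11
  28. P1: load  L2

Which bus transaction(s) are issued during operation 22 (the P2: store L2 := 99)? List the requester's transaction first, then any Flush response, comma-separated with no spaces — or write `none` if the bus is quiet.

bus = BusUpgr

1. P2: store L2 := 86  bus=[BusRdX]  L2: P0=I P1=I P2=M  mem[L2]=80
2. P1: store L2 := 21  bus=[BusRdX,Flush]  L2: P0=I P1=M P2=I  mem[L2]=86
3. P0: load  L2  bus=[BusRd,Flush]  L2: P0=S P1=S P2=I  mem[L2]=21
4. P2: load  L2  bus=[BusRd]  L2: P0=S P1=S P2=S  mem[L2]=21
5. P2: load  L2  bus=[-]  L2: P0=S P1=S P2=S  mem[L2]=21
6. P2: load  L2  bus=[-]  L2: P0=S P1=S P2=S  mem[L2]=21
7. P0: load  L2  bus=[-]  L2: P0=S P1=S P2=S  mem[L2]=21
8. P2: store L2 := 59  bus=[BusUpgr]  L2: P0=I P1=I P2=M  mem[L2]=21
9. P0: store L2 := 2  bus=[BusRdX,Flush]  L2: P0=M P1=I P2=I  mem[L2]=59
10. P0: load  L1  bus=[BusRd]  L1: P0=E P1=I P2=I  mem[L1]=0
11. P2: store L2 := 4  bus=[BusRdX,Flush]  L2: P0=I P1=I P2=M  mem[L2]=2
12. P0: load  L1  bus=[-]  L1: P0=E P1=I P2=I  mem[L1]=0
13. P1: load  L2  bus=[BusRd,Flush]  L2: P0=I P1=S P2=S  mem[L2]=4
14. P0: load  L2  bus=[BusRd]  L2: P0=S P1=S P2=S  mem[L2]=4
15. P2: store L2 := 27  bus=[BusUpgr]  L2: P0=I P1=I P2=M  mem[L2]=4
16. P0: store L2 := 67  bus=[BusRdX,Flush]  L2: P0=M P1=I P2=I  mem[L2]=27
17. P1: load  L2  bus=[BusRd,Flush]  L2: P0=S P1=S P2=I  mem[L2]=67
18. P2: load  L2  bus=[BusRd]  L2: P0=S P1=S P2=S  mem[L2]=67
19. P2: load  L2  bus=[-]  L2: P0=S P1=S P2=S  mem[L2]=67
20. P2: store L1 := 94  bus=[BusRdX]  L1: P0=I P1=I P2=M  mem[L1]=0
21. P0: load  L0  bus=[BusRd]  L0: P0=E P1=I P2=I  mem[L0]=0
22. P2: store L2 := 99  bus=[BusUpgr]  L2: P0=I P1=I P2=M  mem[L2]=67
23. P1: load  L2  bus=[BusRd,Flush]  L2: P0=I P1=S P2=S  mem[L2]=99
24. P2: load  L1  bus=[-]  L1: P0=I P1=I P2=M  mem[L1]=0
25. P2: store L1 := 79  bus=[-]  L1: P0=I P1=I P2=M  mem[L1]=0
26. P2: load  L2  bus=[-]  L2: P0=I P1=S P2=S  mem[L2]=99
27. P2: store L2 := 11  bus=[BusUpgr]  L2: P0=I P1=I P2=M  mem[L2]=99
28. P1: load  L2  bus=[BusRd,Flush]  L2: P0=I P1=S P2=S  mem[L2]=11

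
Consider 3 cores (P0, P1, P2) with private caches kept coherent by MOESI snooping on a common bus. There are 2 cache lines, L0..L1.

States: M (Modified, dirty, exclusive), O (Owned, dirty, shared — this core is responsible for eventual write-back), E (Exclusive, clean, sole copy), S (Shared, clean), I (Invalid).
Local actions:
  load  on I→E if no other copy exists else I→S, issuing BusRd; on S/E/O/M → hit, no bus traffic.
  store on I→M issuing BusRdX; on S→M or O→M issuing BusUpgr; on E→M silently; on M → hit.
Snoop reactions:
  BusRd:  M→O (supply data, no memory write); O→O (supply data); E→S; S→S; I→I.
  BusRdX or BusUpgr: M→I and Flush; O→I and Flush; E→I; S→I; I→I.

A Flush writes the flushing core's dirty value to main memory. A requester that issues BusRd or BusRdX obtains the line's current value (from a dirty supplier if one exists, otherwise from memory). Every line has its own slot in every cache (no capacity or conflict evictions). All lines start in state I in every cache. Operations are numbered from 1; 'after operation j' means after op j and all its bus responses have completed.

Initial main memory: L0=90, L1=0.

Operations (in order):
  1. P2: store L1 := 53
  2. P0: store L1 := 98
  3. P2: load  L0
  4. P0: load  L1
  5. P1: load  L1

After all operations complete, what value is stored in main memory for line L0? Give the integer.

memory[L0] = 90

  op1 P2: store L1 := 53 → I/I/M on L1; bus BusRdX; mem=0
  op2 P0: store L1 := 98 → M/I/I on L1; bus BusRdX Flush; mem=53
  op3 P2: load  L0 → I/I/E on L0; bus BusRd; mem=90
  op4 P0: load  L1 → M/I/I on L1; bus (none); mem=53
  op5 P1: load  L1 → O/S/I on L1; bus BusRd; mem=53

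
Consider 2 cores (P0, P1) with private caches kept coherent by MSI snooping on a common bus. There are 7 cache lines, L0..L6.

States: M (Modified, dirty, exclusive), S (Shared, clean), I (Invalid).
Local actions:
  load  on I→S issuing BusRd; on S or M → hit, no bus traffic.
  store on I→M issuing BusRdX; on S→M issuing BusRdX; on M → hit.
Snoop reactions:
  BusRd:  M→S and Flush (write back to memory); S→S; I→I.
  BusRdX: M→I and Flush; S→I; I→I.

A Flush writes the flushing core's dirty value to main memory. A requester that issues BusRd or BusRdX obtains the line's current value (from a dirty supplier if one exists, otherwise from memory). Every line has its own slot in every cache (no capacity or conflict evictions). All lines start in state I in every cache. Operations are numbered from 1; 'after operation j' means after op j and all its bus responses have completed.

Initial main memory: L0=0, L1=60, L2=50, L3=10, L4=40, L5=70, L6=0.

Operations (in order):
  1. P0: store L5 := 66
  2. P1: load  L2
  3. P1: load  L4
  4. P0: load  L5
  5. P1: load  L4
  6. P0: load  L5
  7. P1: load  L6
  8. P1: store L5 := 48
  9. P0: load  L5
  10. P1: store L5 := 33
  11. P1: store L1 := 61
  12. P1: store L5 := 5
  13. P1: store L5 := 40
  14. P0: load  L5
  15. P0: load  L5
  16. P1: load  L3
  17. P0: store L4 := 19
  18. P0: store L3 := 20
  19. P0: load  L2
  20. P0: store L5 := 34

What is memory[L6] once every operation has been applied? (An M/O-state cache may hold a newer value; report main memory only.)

memory[L6] = 0

  op1 P0: store L5 := 66 → M/I on L5; bus BusRdX; mem=70
  op2 P1: load  L2 → I/S on L2; bus BusRd; mem=50
  op3 P1: load  L4 → I/S on L4; bus BusRd; mem=40
  op4 P0: load  L5 → M/I on L5; bus (none); mem=70
  op5 P1: load  L4 → I/S on L4; bus (none); mem=40
  op6 P0: load  L5 → M/I on L5; bus (none); mem=70
  op7 P1: load  L6 → I/S on L6; bus BusRd; mem=0
  op8 P1: store L5 := 48 → I/M on L5; bus BusRdX Flush; mem=66
  op9 P0: load  L5 → S/S on L5; bus BusRd Flush; mem=48
  op10 P1: store L5 := 33 → I/M on L5; bus BusRdX; mem=48
  op11 P1: store L1 := 61 → I/M on L1; bus BusRdX; mem=60
  op12 P1: store L5 := 5 → I/M on L5; bus (none); mem=48
  op13 P1: store L5 := 40 → I/M on L5; bus (none); mem=48
  op14 P0: load  L5 → S/S on L5; bus BusRd Flush; mem=40
  op15 P0: load  L5 → S/S on L5; bus (none); mem=40
  op16 P1: load  L3 → I/S on L3; bus BusRd; mem=10
  op17 P0: store L4 := 19 → M/I on L4; bus BusRdX; mem=40
  op18 P0: store L3 := 20 → M/I on L3; bus BusRdX; mem=10
  op19 P0: load  L2 → S/S on L2; bus BusRd; mem=50
  op20 P0: store L5 := 34 → M/I on L5; bus BusRdX; mem=40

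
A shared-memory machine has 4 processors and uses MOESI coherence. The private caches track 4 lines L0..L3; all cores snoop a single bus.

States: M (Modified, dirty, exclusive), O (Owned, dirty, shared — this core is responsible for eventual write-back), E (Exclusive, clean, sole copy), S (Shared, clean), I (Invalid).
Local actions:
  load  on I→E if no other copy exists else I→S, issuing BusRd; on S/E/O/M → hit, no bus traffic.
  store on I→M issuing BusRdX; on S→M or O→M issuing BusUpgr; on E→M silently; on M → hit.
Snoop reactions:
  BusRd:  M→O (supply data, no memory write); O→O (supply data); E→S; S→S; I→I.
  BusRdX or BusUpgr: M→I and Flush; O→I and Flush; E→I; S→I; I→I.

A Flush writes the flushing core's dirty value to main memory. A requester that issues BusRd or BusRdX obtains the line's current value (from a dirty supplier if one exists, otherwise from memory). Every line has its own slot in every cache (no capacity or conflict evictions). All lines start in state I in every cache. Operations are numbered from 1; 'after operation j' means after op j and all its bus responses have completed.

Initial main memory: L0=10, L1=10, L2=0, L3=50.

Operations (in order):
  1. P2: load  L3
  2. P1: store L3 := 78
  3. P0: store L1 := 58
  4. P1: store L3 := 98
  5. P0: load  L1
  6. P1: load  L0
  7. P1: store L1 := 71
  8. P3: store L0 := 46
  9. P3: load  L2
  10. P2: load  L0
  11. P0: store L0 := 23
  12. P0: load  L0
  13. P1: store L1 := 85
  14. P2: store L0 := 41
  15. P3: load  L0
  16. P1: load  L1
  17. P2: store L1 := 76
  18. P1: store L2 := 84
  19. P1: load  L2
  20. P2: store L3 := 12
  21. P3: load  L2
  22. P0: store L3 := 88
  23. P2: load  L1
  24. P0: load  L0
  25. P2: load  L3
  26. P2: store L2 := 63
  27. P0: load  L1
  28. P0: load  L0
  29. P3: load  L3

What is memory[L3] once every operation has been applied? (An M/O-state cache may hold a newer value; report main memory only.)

memory[L3] = 12

  op1 P2: load  L3 → I/I/E/I on L3; bus BusRd; mem=50
  op2 P1: store L3 := 78 → I/M/I/I on L3; bus BusRdX; mem=50
  op3 P0: store L1 := 58 → M/I/I/I on L1; bus BusRdX; mem=10
  op4 P1: store L3 := 98 → I/M/I/I on L3; bus (none); mem=50
  op5 P0: load  L1 → M/I/I/I on L1; bus (none); mem=10
  op6 P1: load  L0 → I/E/I/I on L0; bus BusRd; mem=10
  op7 P1: store L1 := 71 → I/M/I/I on L1; bus BusRdX Flush; mem=58
  op8 P3: store L0 := 46 → I/I/I/M on L0; bus BusRdX; mem=10
  op9 P3: load  L2 → I/I/I/E on L2; bus BusRd; mem=0
  op10 P2: load  L0 → I/I/S/O on L0; bus BusRd; mem=10
  op11 P0: store L0 := 23 → M/I/I/I on L0; bus BusRdX Flush; mem=46
  op12 P0: load  L0 → M/I/I/I on L0; bus (none); mem=46
  op13 P1: store L1 := 85 → I/M/I/I on L1; bus (none); mem=58
  op14 P2: store L0 := 41 → I/I/M/I on L0; bus BusRdX Flush; mem=23
  op15 P3: load  L0 → I/I/O/S on L0; bus BusRd; mem=23
  op16 P1: load  L1 → I/M/I/I on L1; bus (none); mem=58
  op17 P2: store L1 := 76 → I/I/M/I on L1; bus BusRdX Flush; mem=85
  op18 P1: store L2 := 84 → I/M/I/I on L2; bus BusRdX; mem=0
  op19 P1: load  L2 → I/M/I/I on L2; bus (none); mem=0
  op20 P2: store L3 := 12 → I/I/M/I on L3; bus BusRdX Flush; mem=98
  op21 P3: load  L2 → I/O/I/S on L2; bus BusRd; mem=0
  op22 P0: store L3 := 88 → M/I/I/I on L3; bus BusRdX Flush; mem=12
  op23 P2: load  L1 → I/I/M/I on L1; bus (none); mem=85
  op24 P0: load  L0 → S/I/O/S on L0; bus BusRd; mem=23
  op25 P2: load  L3 → O/I/S/I on L3; bus BusRd; mem=12
  op26 P2: store L2 := 63 → I/I/M/I on L2; bus BusRdX Flush; mem=84
  op27 P0: load  L1 → S/I/O/I on L1; bus BusRd; mem=85
  op28 P0: load  L0 → S/I/O/S on L0; bus (none); mem=23
  op29 P3: load  L3 → O/I/S/S on L3; bus BusRd; mem=12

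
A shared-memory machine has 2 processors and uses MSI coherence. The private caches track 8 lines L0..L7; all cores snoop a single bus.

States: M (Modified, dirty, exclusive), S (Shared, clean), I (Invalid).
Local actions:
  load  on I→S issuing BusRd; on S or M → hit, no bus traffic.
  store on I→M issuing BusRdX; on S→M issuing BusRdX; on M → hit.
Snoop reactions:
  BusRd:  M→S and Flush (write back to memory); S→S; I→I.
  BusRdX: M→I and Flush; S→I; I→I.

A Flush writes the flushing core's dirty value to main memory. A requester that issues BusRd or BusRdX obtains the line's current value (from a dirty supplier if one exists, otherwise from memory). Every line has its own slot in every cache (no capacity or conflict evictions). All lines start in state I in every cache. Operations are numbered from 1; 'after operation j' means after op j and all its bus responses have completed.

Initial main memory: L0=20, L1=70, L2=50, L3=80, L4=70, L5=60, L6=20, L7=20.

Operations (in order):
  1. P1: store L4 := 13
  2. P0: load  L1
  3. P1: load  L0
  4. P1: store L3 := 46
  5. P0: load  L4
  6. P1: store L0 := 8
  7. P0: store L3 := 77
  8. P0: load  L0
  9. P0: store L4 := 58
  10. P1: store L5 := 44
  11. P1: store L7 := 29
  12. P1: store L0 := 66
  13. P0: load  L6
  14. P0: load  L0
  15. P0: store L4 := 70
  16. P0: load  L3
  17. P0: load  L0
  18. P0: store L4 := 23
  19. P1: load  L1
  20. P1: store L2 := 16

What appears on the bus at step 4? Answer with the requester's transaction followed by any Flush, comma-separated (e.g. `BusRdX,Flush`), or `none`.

1. P1: store L4 := 13  bus=[BusRdX]  L4: P0=I P1=M  mem[L4]=70
2. P0: load  L1  bus=[BusRd]  L1: P0=S P1=I  mem[L1]=70
3. P1: load  L0  bus=[BusRd]  L0: P0=I P1=S  mem[L0]=20
4. P1: store L3 := 46  bus=[BusRdX]  L3: P0=I P1=M  mem[L3]=80
5. P0: load  L4  bus=[BusRd,Flush]  L4: P0=S P1=S  mem[L4]=13
6. P1: store L0 := 8  bus=[BusRdX]  L0: P0=I P1=M  mem[L0]=20
7. P0: store L3 := 77  bus=[BusRdX,Flush]  L3: P0=M P1=I  mem[L3]=46
8. P0: load  L0  bus=[BusRd,Flush]  L0: P0=S P1=S  mem[L0]=8
9. P0: store L4 := 58  bus=[BusRdX]  L4: P0=M P1=I  mem[L4]=13
10. P1: store L5 := 44  bus=[BusRdX]  L5: P0=I P1=M  mem[L5]=60
11. P1: store L7 := 29  bus=[BusRdX]  L7: P0=I P1=M  mem[L7]=20
12. P1: store L0 := 66  bus=[BusRdX]  L0: P0=I P1=M  mem[L0]=8
13. P0: load  L6  bus=[BusRd]  L6: P0=S P1=I  mem[L6]=20
14. P0: load  L0  bus=[BusRd,Flush]  L0: P0=S P1=S  mem[L0]=66
15. P0: store L4 := 70  bus=[-]  L4: P0=M P1=I  mem[L4]=13
16. P0: load  L3  bus=[-]  L3: P0=M P1=I  mem[L3]=46
17. P0: load  L0  bus=[-]  L0: P0=S P1=S  mem[L0]=66
18. P0: store L4 := 23  bus=[-]  L4: P0=M P1=I  mem[L4]=13
19. P1: load  L1  bus=[BusRd]  L1: P0=S P1=S  mem[L1]=70
20. P1: store L2 := 16  bus=[BusRdX]  L2: P0=I P1=M  mem[L2]=50

bus = BusRdX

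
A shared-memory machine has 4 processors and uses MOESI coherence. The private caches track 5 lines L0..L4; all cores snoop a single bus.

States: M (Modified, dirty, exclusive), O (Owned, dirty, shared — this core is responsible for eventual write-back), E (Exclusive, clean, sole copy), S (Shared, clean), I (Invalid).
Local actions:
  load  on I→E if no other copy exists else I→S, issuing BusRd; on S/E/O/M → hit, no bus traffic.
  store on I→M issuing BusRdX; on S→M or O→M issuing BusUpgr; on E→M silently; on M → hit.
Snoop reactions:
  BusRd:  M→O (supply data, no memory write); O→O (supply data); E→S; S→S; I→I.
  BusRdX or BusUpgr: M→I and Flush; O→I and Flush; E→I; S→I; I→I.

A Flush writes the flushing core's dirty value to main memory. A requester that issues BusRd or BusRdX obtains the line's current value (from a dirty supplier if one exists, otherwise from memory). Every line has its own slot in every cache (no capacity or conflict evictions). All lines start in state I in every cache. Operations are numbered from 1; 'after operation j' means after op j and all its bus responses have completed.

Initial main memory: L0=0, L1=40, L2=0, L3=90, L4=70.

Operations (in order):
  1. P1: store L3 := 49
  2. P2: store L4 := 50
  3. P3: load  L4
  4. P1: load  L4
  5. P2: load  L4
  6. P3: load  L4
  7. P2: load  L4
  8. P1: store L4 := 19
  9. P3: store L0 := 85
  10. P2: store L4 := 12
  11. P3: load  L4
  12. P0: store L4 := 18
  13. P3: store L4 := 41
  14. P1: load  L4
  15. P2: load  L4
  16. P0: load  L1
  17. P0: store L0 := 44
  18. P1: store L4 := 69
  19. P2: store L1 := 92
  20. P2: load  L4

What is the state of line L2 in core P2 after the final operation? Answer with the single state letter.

  op1 P1: store L3 := 49 → I/M/I/I on L3; bus BusRdX; mem=90
  op2 P2: store L4 := 50 → I/I/M/I on L4; bus BusRdX; mem=70
  op3 P3: load  L4 → I/I/O/S on L4; bus BusRd; mem=70
  op4 P1: load  L4 → I/S/O/S on L4; bus BusRd; mem=70
  op5 P2: load  L4 → I/S/O/S on L4; bus (none); mem=70
  op6 P3: load  L4 → I/S/O/S on L4; bus (none); mem=70
  op7 P2: load  L4 → I/S/O/S on L4; bus (none); mem=70
  op8 P1: store L4 := 19 → I/M/I/I on L4; bus BusUpgr Flush; mem=50
  op9 P3: store L0 := 85 → I/I/I/M on L0; bus BusRdX; mem=0
  op10 P2: store L4 := 12 → I/I/M/I on L4; bus BusRdX Flush; mem=19
  op11 P3: load  L4 → I/I/O/S on L4; bus BusRd; mem=19
  op12 P0: store L4 := 18 → M/I/I/I on L4; bus BusRdX Flush; mem=12
  op13 P3: store L4 := 41 → I/I/I/M on L4; bus BusRdX Flush; mem=18
  op14 P1: load  L4 → I/S/I/O on L4; bus BusRd; mem=18
  op15 P2: load  L4 → I/S/S/O on L4; bus BusRd; mem=18
  op16 P0: load  L1 → E/I/I/I on L1; bus BusRd; mem=40
  op17 P0: store L0 := 44 → M/I/I/I on L0; bus BusRdX Flush; mem=85
  op18 P1: store L4 := 69 → I/M/I/I on L4; bus BusUpgr Flush; mem=41
  op19 P2: store L1 := 92 → I/I/M/I on L1; bus BusRdX; mem=40
  op20 P2: load  L4 → I/O/S/I on L4; bus BusRd; mem=41

state = I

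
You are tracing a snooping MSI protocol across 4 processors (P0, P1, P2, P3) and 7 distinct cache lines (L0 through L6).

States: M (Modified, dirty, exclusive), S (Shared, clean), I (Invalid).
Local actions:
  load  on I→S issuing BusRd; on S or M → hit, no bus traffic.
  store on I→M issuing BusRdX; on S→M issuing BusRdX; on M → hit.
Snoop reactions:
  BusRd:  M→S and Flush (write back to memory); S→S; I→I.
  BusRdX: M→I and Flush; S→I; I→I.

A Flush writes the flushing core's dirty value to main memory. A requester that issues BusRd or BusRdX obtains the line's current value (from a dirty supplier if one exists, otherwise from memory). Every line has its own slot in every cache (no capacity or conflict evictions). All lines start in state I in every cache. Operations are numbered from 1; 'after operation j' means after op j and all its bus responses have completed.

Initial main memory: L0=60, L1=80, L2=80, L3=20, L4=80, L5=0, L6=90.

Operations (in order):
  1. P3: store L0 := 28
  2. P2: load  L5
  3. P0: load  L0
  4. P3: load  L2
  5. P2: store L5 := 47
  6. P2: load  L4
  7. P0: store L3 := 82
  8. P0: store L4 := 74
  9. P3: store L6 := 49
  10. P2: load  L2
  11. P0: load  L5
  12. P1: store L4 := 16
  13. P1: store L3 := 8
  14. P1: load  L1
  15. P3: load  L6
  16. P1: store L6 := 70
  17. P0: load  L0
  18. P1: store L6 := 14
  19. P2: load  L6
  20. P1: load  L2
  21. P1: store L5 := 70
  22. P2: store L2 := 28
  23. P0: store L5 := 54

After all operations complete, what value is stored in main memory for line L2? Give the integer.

memory[L2] = 80

  op1 P3: store L0 := 28 → I/I/I/M on L0; bus BusRdX; mem=60
  op2 P2: load  L5 → I/I/S/I on L5; bus BusRd; mem=0
  op3 P0: load  L0 → S/I/I/S on L0; bus BusRd Flush; mem=28
  op4 P3: load  L2 → I/I/I/S on L2; bus BusRd; mem=80
  op5 P2: store L5 := 47 → I/I/M/I on L5; bus BusRdX; mem=0
  op6 P2: load  L4 → I/I/S/I on L4; bus BusRd; mem=80
  op7 P0: store L3 := 82 → M/I/I/I on L3; bus BusRdX; mem=20
  op8 P0: store L4 := 74 → M/I/I/I on L4; bus BusRdX; mem=80
  op9 P3: store L6 := 49 → I/I/I/M on L6; bus BusRdX; mem=90
  op10 P2: load  L2 → I/I/S/S on L2; bus BusRd; mem=80
  op11 P0: load  L5 → S/I/S/I on L5; bus BusRd Flush; mem=47
  op12 P1: store L4 := 16 → I/M/I/I on L4; bus BusRdX Flush; mem=74
  op13 P1: store L3 := 8 → I/M/I/I on L3; bus BusRdX Flush; mem=82
  op14 P1: load  L1 → I/S/I/I on L1; bus BusRd; mem=80
  op15 P3: load  L6 → I/I/I/M on L6; bus (none); mem=90
  op16 P1: store L6 := 70 → I/M/I/I on L6; bus BusRdX Flush; mem=49
  op17 P0: load  L0 → S/I/I/S on L0; bus (none); mem=28
  op18 P1: store L6 := 14 → I/M/I/I on L6; bus (none); mem=49
  op19 P2: load  L6 → I/S/S/I on L6; bus BusRd Flush; mem=14
  op20 P1: load  L2 → I/S/S/S on L2; bus BusRd; mem=80
  op21 P1: store L5 := 70 → I/M/I/I on L5; bus BusRdX; mem=47
  op22 P2: store L2 := 28 → I/I/M/I on L2; bus BusRdX; mem=80
  op23 P0: store L5 := 54 → M/I/I/I on L5; bus BusRdX Flush; mem=70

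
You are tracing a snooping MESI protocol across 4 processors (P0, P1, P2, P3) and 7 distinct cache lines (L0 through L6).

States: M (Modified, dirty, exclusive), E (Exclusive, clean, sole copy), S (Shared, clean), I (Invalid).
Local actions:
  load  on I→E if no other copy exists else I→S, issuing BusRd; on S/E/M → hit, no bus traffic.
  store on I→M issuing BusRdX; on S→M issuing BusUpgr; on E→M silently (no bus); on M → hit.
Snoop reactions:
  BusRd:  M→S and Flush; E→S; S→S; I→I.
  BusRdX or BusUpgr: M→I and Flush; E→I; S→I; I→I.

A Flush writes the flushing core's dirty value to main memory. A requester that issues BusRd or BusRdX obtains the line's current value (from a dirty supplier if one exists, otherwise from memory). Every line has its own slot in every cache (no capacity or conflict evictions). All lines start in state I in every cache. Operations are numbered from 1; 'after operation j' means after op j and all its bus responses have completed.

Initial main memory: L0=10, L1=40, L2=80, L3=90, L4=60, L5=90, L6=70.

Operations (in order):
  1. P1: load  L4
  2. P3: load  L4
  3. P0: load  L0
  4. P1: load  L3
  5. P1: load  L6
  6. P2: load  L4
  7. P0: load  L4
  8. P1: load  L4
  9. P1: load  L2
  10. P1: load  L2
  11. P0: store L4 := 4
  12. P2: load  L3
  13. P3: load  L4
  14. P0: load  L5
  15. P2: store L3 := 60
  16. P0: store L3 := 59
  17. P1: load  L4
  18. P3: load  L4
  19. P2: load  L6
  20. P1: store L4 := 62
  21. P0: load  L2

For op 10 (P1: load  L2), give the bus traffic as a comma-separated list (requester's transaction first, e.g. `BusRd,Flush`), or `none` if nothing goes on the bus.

bus = none

[1] P1: load  L4 | P0:I, P1:E(60), P2:I, P3:I | bus: BusRd
[2] P3: load  L4 | P0:I, P1:S(60), P2:I, P3:S(60) | bus: BusRd
[3] P0: load  L0 | P0:E(10), P1:I, P2:I, P3:I | bus: BusRd
[4] P1: load  L3 | P0:I, P1:E(90), P2:I, P3:I | bus: BusRd
[5] P1: load  L6 | P0:I, P1:E(70), P2:I, P3:I | bus: BusRd
[6] P2: load  L4 | P0:I, P1:S(60), P2:S(60), P3:S(60) | bus: BusRd
[7] P0: load  L4 | P0:S(60), P1:S(60), P2:S(60), P3:S(60) | bus: BusRd
[8] P1: load  L4 | P0:S(60), P1:S(60), P2:S(60), P3:S(60) | bus: none
[9] P1: load  L2 | P0:I, P1:E(80), P2:I, P3:I | bus: BusRd
[10] P1: load  L2 | P0:I, P1:E(80), P2:I, P3:I | bus: none
[11] P0: store L4 := 4 | P0:M(4), P1:I, P2:I, P3:I | bus: BusUpgr
[12] P2: load  L3 | P0:I, P1:S(90), P2:S(90), P3:I | bus: BusRd
[13] P3: load  L4 | P0:S(4), P1:I, P2:I, P3:S(4) | bus: BusRd,Flush
[14] P0: load  L5 | P0:E(90), P1:I, P2:I, P3:I | bus: BusRd
[15] P2: store L3 := 60 | P0:I, P1:I, P2:M(60), P3:I | bus: BusUpgr
[16] P0: store L3 := 59 | P0:M(59), P1:I, P2:I, P3:I | bus: BusRdX,Flush
[17] P1: load  L4 | P0:S(4), P1:S(4), P2:I, P3:S(4) | bus: BusRd
[18] P3: load  L4 | P0:S(4), P1:S(4), P2:I, P3:S(4) | bus: none
[19] P2: load  L6 | P0:I, P1:S(70), P2:S(70), P3:I | bus: BusRd
[20] P1: store L4 := 62 | P0:I, P1:M(62), P2:I, P3:I | bus: BusUpgr
[21] P0: load  L2 | P0:S(80), P1:S(80), P2:I, P3:I | bus: BusRd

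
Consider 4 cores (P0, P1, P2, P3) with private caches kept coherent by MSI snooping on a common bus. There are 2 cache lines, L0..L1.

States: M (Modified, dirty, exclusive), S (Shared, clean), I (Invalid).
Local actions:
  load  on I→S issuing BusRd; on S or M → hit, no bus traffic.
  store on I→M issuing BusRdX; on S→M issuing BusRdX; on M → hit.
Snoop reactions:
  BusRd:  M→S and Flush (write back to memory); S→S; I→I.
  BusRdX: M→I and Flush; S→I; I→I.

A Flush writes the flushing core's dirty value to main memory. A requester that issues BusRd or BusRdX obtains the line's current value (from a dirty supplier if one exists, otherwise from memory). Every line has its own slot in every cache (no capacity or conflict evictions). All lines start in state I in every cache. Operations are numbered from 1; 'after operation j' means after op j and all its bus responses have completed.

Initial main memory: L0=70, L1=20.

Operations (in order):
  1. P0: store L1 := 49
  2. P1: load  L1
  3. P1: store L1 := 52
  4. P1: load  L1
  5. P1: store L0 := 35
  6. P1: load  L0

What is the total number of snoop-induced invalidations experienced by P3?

step 1: P0: store L1 := 49  ⟶  MIII  (L1)  txn=BusRdX  M[L1]=20
step 2: P1: load  L1  ⟶  SSII  (L1)  txn=BusRd+Flush  M[L1]=49
step 3: P1: store L1 := 52  ⟶  IMII  (L1)  txn=BusRdX  M[L1]=49
step 4: P1: load  L1  ⟶  IMII  (L1)  txn=∅  M[L1]=49
step 5: P1: store L0 := 35  ⟶  IMII  (L0)  txn=BusRdX  M[L0]=70
step 6: P1: load  L0  ⟶  IMII  (L0)  txn=∅  M[L0]=70

invalidations = 0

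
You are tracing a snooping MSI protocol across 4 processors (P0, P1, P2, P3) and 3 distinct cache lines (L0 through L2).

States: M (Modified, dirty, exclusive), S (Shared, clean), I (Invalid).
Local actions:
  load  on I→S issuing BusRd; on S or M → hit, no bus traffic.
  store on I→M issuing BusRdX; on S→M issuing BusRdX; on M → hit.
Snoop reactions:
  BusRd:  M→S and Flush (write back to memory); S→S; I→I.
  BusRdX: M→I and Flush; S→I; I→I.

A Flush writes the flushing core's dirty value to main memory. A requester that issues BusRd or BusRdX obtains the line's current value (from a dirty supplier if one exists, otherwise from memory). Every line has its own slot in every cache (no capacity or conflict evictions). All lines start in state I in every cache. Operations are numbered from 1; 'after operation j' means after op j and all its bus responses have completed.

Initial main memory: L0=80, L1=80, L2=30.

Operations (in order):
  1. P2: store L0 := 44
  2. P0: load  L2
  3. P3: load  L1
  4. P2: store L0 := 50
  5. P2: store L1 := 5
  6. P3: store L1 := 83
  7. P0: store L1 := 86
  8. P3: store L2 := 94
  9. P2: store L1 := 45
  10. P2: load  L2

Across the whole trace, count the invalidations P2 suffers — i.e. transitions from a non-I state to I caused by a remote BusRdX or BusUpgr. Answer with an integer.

[1] P2: store L0 := 44 | P0:I, P1:I, P2:M(44), P3:I | bus: BusRdX
[2] P0: load  L2 | P0:S(30), P1:I, P2:I, P3:I | bus: BusRd
[3] P3: load  L1 | P0:I, P1:I, P2:I, P3:S(80) | bus: BusRd
[4] P2: store L0 := 50 | P0:I, P1:I, P2:M(50), P3:I | bus: none
[5] P2: store L1 := 5 | P0:I, P1:I, P2:M(5), P3:I | bus: BusRdX
[6] P3: store L1 := 83 | P0:I, P1:I, P2:I, P3:M(83) | bus: BusRdX,Flush
[7] P0: store L1 := 86 | P0:M(86), P1:I, P2:I, P3:I | bus: BusRdX,Flush
[8] P3: store L2 := 94 | P0:I, P1:I, P2:I, P3:M(94) | bus: BusRdX
[9] P2: store L1 := 45 | P0:I, P1:I, P2:M(45), P3:I | bus: BusRdX,Flush
[10] P2: load  L2 | P0:I, P1:I, P2:S(94), P3:S(94) | bus: BusRd,Flush

invalidations = 1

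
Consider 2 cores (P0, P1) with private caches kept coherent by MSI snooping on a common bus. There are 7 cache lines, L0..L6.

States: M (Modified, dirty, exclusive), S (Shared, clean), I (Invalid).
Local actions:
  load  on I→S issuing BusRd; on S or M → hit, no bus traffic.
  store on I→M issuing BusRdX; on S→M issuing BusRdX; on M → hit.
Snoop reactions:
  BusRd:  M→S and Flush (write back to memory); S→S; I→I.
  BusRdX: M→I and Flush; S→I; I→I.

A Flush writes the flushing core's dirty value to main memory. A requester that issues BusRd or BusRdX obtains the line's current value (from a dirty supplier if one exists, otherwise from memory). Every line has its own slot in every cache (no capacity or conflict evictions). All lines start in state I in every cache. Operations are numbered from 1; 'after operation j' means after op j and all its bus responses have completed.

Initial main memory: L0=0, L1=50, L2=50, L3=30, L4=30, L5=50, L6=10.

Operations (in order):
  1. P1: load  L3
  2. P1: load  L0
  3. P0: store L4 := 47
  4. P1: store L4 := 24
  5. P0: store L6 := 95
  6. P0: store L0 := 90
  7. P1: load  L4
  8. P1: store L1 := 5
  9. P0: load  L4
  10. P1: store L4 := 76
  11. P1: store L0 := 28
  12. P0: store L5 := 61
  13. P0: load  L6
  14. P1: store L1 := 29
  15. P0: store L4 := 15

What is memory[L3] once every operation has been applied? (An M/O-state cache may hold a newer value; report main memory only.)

1. P1: load  L3  bus=[BusRd]  L3: P0=I P1=S  mem[L3]=30
2. P1: load  L0  bus=[BusRd]  L0: P0=I P1=S  mem[L0]=0
3. P0: store L4 := 47  bus=[BusRdX]  L4: P0=M P1=I  mem[L4]=30
4. P1: store L4 := 24  bus=[BusRdX,Flush]  L4: P0=I P1=M  mem[L4]=47
5. P0: store L6 := 95  bus=[BusRdX]  L6: P0=M P1=I  mem[L6]=10
6. P0: store L0 := 90  bus=[BusRdX]  L0: P0=M P1=I  mem[L0]=0
7. P1: load  L4  bus=[-]  L4: P0=I P1=M  mem[L4]=47
8. P1: store L1 := 5  bus=[BusRdX]  L1: P0=I P1=M  mem[L1]=50
9. P0: load  L4  bus=[BusRd,Flush]  L4: P0=S P1=S  mem[L4]=24
10. P1: store L4 := 76  bus=[BusRdX]  L4: P0=I P1=M  mem[L4]=24
11. P1: store L0 := 28  bus=[BusRdX,Flush]  L0: P0=I P1=M  mem[L0]=90
12. P0: store L5 := 61  bus=[BusRdX]  L5: P0=M P1=I  mem[L5]=50
13. P0: load  L6  bus=[-]  L6: P0=M P1=I  mem[L6]=10
14. P1: store L1 := 29  bus=[-]  L1: P0=I P1=M  mem[L1]=50
15. P0: store L4 := 15  bus=[BusRdX,Flush]  L4: P0=M P1=I  mem[L4]=76

memory[L3] = 30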